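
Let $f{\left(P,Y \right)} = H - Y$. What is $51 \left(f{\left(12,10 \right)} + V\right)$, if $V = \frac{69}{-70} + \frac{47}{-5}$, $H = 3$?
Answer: $- \frac{62067}{70} \approx -886.67$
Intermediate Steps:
$f{\left(P,Y \right)} = 3 - Y$
$V = - \frac{727}{70}$ ($V = 69 \left(- \frac{1}{70}\right) + 47 \left(- \frac{1}{5}\right) = - \frac{69}{70} - \frac{47}{5} = - \frac{727}{70} \approx -10.386$)
$51 \left(f{\left(12,10 \right)} + V\right) = 51 \left(\left(3 - 10\right) - \frac{727}{70}\right) = 51 \left(-7 - \frac{727}{70}\right) = 51 \left(- \frac{1217}{70}\right) = - \frac{62067}{70}$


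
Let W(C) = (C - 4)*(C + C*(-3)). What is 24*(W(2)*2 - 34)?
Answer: -432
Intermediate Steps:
W(C) = -2*C*(-4 + C) (W(C) = (-4 + C)*(C - 3*C) = (-4 + C)*(-2*C) = -2*C*(-4 + C))
24*(W(2)*2 - 34) = 24*((2*2*(4 - 1*2))*2 - 34) = 24*((2*2*(4 - 2))*2 - 34) = 24*((2*2*2)*2 - 34) = 24*(8*2 - 34) = 24*(16 - 34) = 24*(-18) = -432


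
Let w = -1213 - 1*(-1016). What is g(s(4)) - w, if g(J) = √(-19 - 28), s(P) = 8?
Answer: 197 + I*√47 ≈ 197.0 + 6.8557*I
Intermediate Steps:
g(J) = I*√47 (g(J) = √(-47) = I*√47)
w = -197 (w = -1213 + 1016 = -197)
g(s(4)) - w = I*√47 - 1*(-197) = I*√47 + 197 = 197 + I*√47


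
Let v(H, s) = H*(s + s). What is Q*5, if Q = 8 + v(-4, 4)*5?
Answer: -760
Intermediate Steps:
v(H, s) = 2*H*s (v(H, s) = H*(2*s) = 2*H*s)
Q = -152 (Q = 8 + (2*(-4)*4)*5 = 8 - 32*5 = 8 - 160 = -152)
Q*5 = -152*5 = -760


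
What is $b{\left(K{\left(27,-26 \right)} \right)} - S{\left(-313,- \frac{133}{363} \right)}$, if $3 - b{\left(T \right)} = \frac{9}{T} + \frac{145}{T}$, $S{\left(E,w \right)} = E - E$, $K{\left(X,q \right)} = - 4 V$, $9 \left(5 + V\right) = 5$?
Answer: $- \frac{453}{80} \approx -5.6625$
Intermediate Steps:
$V = - \frac{40}{9}$ ($V = -5 + \frac{1}{9} \cdot 5 = -5 + \frac{5}{9} = - \frac{40}{9} \approx -4.4444$)
$K{\left(X,q \right)} = \frac{160}{9}$ ($K{\left(X,q \right)} = \left(-4\right) \left(- \frac{40}{9}\right) = \frac{160}{9}$)
$S{\left(E,w \right)} = 0$
$b{\left(T \right)} = 3 - \frac{154}{T}$ ($b{\left(T \right)} = 3 - \left(\frac{9}{T} + \frac{145}{T}\right) = 3 - \frac{154}{T}$)
$b{\left(K{\left(27,-26 \right)} \right)} - S{\left(-313,- \frac{133}{363} \right)} = \left(3 - \frac{154}{\frac{160}{9}}\right) - 0 = \left(3 - \frac{693}{80}\right) + 0 = - \frac{453}{80} + 0 = - \frac{453}{80}$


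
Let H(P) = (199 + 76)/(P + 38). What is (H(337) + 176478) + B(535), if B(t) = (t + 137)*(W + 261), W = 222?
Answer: 7515821/15 ≈ 5.0105e+5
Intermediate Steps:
B(t) = 66171 + 483*t (B(t) = (t + 137)*(222 + 261) = (137 + t)*483 = 66171 + 483*t)
H(P) = 275/(38 + P)
(H(337) + 176478) + B(535) = (275/(38 + 337) + 176478) + (66171 + 483*535) = (275/375 + 176478) + (66171 + 258405) = (275*(1/375) + 176478) + 324576 = (11/15 + 176478) + 324576 = 2647181/15 + 324576 = 7515821/15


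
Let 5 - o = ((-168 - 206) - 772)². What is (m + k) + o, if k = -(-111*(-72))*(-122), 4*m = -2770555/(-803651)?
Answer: -1087455972793/3214604 ≈ -3.3829e+5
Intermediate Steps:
m = 2770555/3214604 (m = (-2770555/(-803651))/4 = (-2770555*(-1/803651))/4 = (¼)*(2770555/803651) = 2770555/3214604 ≈ 0.86187)
k = 975024 (k = -7992*(-122) = -1*(-975024) = 975024)
o = -1313311 (o = 5 - ((-168 - 206) - 772)² = 5 - (-374 - 772)² = 5 - 1*(-1146)² = 5 - 1*1313316 = 5 - 1313316 = -1313311)
(m + k) + o = (2770555/3214604 + 975024) - 1313311 = 3134318821051/3214604 - 1313311 = -1087455972793/3214604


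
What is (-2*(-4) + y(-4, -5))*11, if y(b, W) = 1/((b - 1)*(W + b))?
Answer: 3971/45 ≈ 88.244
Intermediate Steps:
y(b, W) = 1/((-1 + b)*(W + b))
(-2*(-4) + y(-4, -5))*11 = (-2*(-4) + 1/((-4)**2 - 1*(-5) - 1*(-4) - 5*(-4)))*11 = (8 + 1/(16 + 5 + 4 + 20))*11 = (8 + 1/45)*11 = (361/45)*11 = 3971/45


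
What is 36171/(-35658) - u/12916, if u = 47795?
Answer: -120636597/25586596 ≈ -4.7148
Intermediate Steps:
36171/(-35658) - u/12916 = 36171/(-35658) - 1*47795/12916 = 36171*(-1/35658) - 47795*1/12916 = -4019/3962 - 47795/12916 = -120636597/25586596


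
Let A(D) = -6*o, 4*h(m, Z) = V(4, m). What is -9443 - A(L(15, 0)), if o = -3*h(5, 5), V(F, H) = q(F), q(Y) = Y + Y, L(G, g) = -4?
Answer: -9479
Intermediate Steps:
q(Y) = 2*Y
V(F, H) = 2*F
h(m, Z) = 2 (h(m, Z) = (2*4)/4 = (¼)*8 = 2)
o = -6 (o = -3*2 = -6)
A(D) = 36 (A(D) = -6*(-6) = 36)
-9443 - A(L(15, 0)) = -9443 - 1*36 = -9443 - 36 = -9479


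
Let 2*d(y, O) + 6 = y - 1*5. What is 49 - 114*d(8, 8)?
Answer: 220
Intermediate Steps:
d(y, O) = -11/2 + y/2 (d(y, O) = -3 + (y - 1*5)/2 = -3 + (y - 5)/2 = -3 + (-5 + y)/2 = -3 + (-5/2 + y/2) = -11/2 + y/2)
49 - 114*d(8, 8) = 49 - 114*(-11/2 + (½)*8) = 49 - 114*(-11/2 + 4) = 49 - 114*(-3/2) = 49 + 171 = 220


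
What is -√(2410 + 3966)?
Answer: -2*√1594 ≈ -79.850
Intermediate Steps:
-√(2410 + 3966) = -√6376 = -2*√1594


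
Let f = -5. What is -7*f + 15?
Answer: 50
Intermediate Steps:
-7*f + 15 = -7*(-5) + 15 = 35 + 15 = 50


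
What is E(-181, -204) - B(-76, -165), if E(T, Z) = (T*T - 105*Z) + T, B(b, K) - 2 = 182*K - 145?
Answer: 84173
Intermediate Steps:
B(b, K) = -143 + 182*K (B(b, K) = 2 + (182*K - 145) = 2 + (-145 + 182*K) = -143 + 182*K)
E(T, Z) = T + T**2 - 105*Z (E(T, Z) = (T**2 - 105*Z) + T = T + T**2 - 105*Z)
E(-181, -204) - B(-76, -165) = (-181 + (-181)**2 - 105*(-204)) - (-143 + 182*(-165)) = (-181 + 32761 + 21420) - (-143 - 30030) = 54000 - 1*(-30173) = 54000 + 30173 = 84173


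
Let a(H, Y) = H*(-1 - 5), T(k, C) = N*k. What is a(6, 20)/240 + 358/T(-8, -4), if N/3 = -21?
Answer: 353/630 ≈ 0.56032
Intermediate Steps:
N = -63 (N = 3*(-21) = -63)
T(k, C) = -63*k
a(H, Y) = -6*H (a(H, Y) = H*(-6) = -6*H)
a(6, 20)/240 + 358/T(-8, -4) = -6*6/240 + 358/((-63*(-8))) = -36*1/240 + 358/504 = -3/20 + 358*(1/504) = -3/20 + 179/252 = 353/630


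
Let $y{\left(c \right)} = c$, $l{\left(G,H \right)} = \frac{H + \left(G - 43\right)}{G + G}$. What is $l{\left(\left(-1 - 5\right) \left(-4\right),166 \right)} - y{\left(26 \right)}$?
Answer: $- \frac{367}{16} \approx -22.938$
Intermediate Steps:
$l{\left(G,H \right)} = \frac{-43 + G + H}{2 G}$ ($l{\left(G,H \right)} = \frac{H + \left(-43 + G\right)}{2 G} = \left(-43 + G + H\right) \frac{1}{2 G} = \frac{-43 + G + H}{2 G}$)
$l{\left(\left(-1 - 5\right) \left(-4\right),166 \right)} - y{\left(26 \right)} = \frac{-43 + \left(-1 - 5\right) \left(-4\right) + 166}{2 \left(-1 - 5\right) \left(-4\right)} - 26 = \frac{-43 - -24 + 166}{2 \left(\left(-6\right) \left(-4\right)\right)} - 26 = \frac{-43 + 24 + 166}{2 \cdot 24} - 26 = \frac{1}{2} \cdot \frac{1}{24} \cdot 147 - 26 = \frac{49}{16} - 26 = - \frac{367}{16}$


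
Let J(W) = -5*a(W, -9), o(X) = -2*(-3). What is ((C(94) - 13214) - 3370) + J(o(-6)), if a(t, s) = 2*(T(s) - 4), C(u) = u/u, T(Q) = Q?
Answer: -16453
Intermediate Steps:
o(X) = 6
C(u) = 1
a(t, s) = -8 + 2*s (a(t, s) = 2*(s - 4) = 2*(-4 + s) = -8 + 2*s)
J(W) = 130 (J(W) = -5*(-8 + 2*(-9)) = -5*(-8 - 18) = -5*(-26) = 130)
((C(94) - 13214) - 3370) + J(o(-6)) = ((1 - 13214) - 3370) + 130 = (-13213 - 3370) + 130 = -16583 + 130 = -16453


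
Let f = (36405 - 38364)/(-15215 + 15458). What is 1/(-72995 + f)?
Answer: -81/5913248 ≈ -1.3698e-5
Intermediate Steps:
f = -653/81 (f = -1959/243 = -1959*1/243 = -653/81 ≈ -8.0617)
1/(-72995 + f) = 1/(-72995 - 653/81) = 1/(-5913248/81) = -81/5913248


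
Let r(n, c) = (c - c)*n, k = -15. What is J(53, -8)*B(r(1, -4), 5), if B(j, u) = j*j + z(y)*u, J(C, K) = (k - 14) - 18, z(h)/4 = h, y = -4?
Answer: 3760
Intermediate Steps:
z(h) = 4*h
J(C, K) = -47 (J(C, K) = (-15 - 14) - 18 = -29 - 18 = -47)
r(n, c) = 0 (r(n, c) = 0*n = 0)
B(j, u) = j**2 - 16*u (B(j, u) = j*j + (4*(-4))*u = j**2 - 16*u)
J(53, -8)*B(r(1, -4), 5) = -47*(0**2 - 16*5) = -47*(0 - 80) = -47*(-80) = 3760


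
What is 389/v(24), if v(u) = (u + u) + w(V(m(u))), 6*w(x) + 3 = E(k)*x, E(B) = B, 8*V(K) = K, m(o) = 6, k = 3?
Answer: 3112/383 ≈ 8.1253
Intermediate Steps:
V(K) = K/8
w(x) = -½ + x/2 (w(x) = -½ + (3*x)/6 = -½ + x/2)
v(u) = -⅛ + 2*u (v(u) = (u + u) + (-½ + ((⅛)*6)/2) = 2*u + (-½ + (½)*(¾)) = 2*u + (-½ + 3/8) = 2*u - ⅛ = -⅛ + 2*u)
389/v(24) = 389/(-⅛ + 2*24) = 389/(-⅛ + 48) = 389/(383/8) = 389*(8/383) = 3112/383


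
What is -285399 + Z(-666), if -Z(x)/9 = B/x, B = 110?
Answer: -10559708/37 ≈ -2.8540e+5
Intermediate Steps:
Z(x) = -990/x
-285399 + Z(-666) = -285399 - 990/(-666) = -285399 - 990*(-1/666) = -285399 + 55/37 = -10559708/37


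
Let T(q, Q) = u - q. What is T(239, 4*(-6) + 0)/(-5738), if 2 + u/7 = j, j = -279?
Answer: 1103/2869 ≈ 0.38445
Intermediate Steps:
u = -1967 (u = -14 + 7*(-279) = -14 - 1953 = -1967)
T(q, Q) = -1967 - q
T(239, 4*(-6) + 0)/(-5738) = (-1967 - 1*239)/(-5738) = (-1967 - 239)*(-1/5738) = -2206*(-1/5738) = 1103/2869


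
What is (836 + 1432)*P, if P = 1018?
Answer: 2308824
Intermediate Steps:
(836 + 1432)*P = (836 + 1432)*1018 = 2268*1018 = 2308824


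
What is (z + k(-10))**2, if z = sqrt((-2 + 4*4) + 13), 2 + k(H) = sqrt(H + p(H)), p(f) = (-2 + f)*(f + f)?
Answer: (-2 + sqrt(230) + 3*sqrt(3))**2 ≈ 337.16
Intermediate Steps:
p(f) = 2*f*(-2 + f) (p(f) = (-2 + f)*(2*f) = 2*f*(-2 + f))
k(H) = -2 + sqrt(H + 2*H*(-2 + H))
z = 3*sqrt(3) (z = sqrt((-2 + 16) + 13) = sqrt(14 + 13) = sqrt(27) = 3*sqrt(3) ≈ 5.1962)
(z + k(-10))**2 = (3*sqrt(3) + (-2 + sqrt(-10*(-3 + 2*(-10)))))**2 = (3*sqrt(3) + (-2 + sqrt(-10*(-3 - 20))))**2 = (3*sqrt(3) + (-2 + sqrt(-10*(-23))))**2 = (3*sqrt(3) + (-2 + sqrt(230)))**2 = (-2 + sqrt(230) + 3*sqrt(3))**2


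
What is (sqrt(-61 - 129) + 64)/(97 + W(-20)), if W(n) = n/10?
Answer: 64/95 + I*sqrt(190)/95 ≈ 0.67368 + 0.1451*I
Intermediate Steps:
W(n) = n/10 (W(n) = n*(1/10) = n/10)
(sqrt(-61 - 129) + 64)/(97 + W(-20)) = (sqrt(-61 - 129) + 64)/(97 + (1/10)*(-20)) = (sqrt(-190) + 64)/(97 - 2) = (I*sqrt(190) + 64)/95 = (64 + I*sqrt(190))*(1/95) = 64/95 + I*sqrt(190)/95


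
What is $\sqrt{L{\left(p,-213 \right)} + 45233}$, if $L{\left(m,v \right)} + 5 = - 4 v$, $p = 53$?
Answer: $96 \sqrt{5} \approx 214.66$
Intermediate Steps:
$L{\left(m,v \right)} = -5 - 4 v$
$\sqrt{L{\left(p,-213 \right)} + 45233} = \sqrt{\left(-5 - -852\right) + 45233} = \sqrt{\left(-5 + 852\right) + 45233} = \sqrt{847 + 45233} = \sqrt{46080} = 96 \sqrt{5}$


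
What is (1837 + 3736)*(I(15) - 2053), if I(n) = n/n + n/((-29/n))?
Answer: -332892009/29 ≈ -1.1479e+7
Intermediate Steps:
I(n) = 1 - n²/29 (I(n) = 1 + n*(-n/29) = 1 - n²/29)
(1837 + 3736)*(I(15) - 2053) = (1837 + 3736)*((1 - 1/29*15²) - 2053) = 5573*((1 - 1/29*225) - 2053) = 5573*((1 - 225/29) - 2053) = 5573*(-196/29 - 2053) = 5573*(-59733/29) = -332892009/29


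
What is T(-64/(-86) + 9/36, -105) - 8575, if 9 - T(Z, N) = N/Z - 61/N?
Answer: -5626543/665 ≈ -8461.0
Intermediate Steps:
T(Z, N) = 9 + 61/N - N/Z (T(Z, N) = 9 - (N/Z - 61/N) = 9 - (-61/N + N/Z) = 9 + (61/N - N/Z) = 9 + 61/N - N/Z)
T(-64/(-86) + 9/36, -105) - 8575 = (9 + 61/(-105) - 1*(-105)/(-64/(-86) + 9/36)) - 8575 = (9 + 61*(-1/105) - 1*(-105)/(-64*(-1/86) + 9*(1/36))) - 8575 = (9 - 61/105 - 1*(-105)/(32/43 + ¼)) - 8575 = (9 - 61/105 - 1*(-105)/171/172) - 8575 = (9 - 61/105 - 1*(-105)*172/171) - 8575 = (9 - 61/105 + 6020/57) - 8575 = 75832/665 - 8575 = -5626543/665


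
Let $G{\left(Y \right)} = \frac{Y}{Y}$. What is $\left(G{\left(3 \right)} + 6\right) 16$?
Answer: $112$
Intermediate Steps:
$G{\left(Y \right)} = 1$
$\left(G{\left(3 \right)} + 6\right) 16 = \left(1 + 6\right) 16 = 7 \cdot 16 = 112$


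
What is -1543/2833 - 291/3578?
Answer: -6345257/10136474 ≈ -0.62598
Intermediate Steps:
-1543/2833 - 291/3578 = -6345257/10136474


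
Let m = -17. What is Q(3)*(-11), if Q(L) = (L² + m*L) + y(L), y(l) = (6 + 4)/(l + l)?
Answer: 1331/3 ≈ 443.67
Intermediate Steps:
y(l) = 5/l (y(l) = 10/((2*l)) = 10*(1/(2*l)) = 5/l)
Q(L) = L² - 17*L + 5/L (Q(L) = (L² - 17*L) + 5/L = L² - 17*L + 5/L)
Q(3)*(-11) = ((5 + 3²*(-17 + 3))/3)*(-11) = ((5 + 9*(-14))/3)*(-11) = ((5 - 126)/3)*(-11) = ((⅓)*(-121))*(-11) = -121/3*(-11) = 1331/3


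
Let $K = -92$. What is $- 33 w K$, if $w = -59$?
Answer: $-179124$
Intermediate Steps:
$- 33 w K = \left(-33\right) \left(-59\right) \left(-92\right) = 1947 \left(-92\right) = -179124$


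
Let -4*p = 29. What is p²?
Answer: 841/16 ≈ 52.563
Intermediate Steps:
p = -29/4 (p = -¼*29 = -29/4 ≈ -7.2500)
p² = (-29/4)² = 841/16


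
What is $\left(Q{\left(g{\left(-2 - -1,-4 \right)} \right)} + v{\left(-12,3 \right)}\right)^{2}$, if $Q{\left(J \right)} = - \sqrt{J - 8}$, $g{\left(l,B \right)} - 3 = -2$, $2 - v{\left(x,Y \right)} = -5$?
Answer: $\left(7 - i \sqrt{7}\right)^{2} \approx 42.0 - 37.041 i$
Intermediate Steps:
$v{\left(x,Y \right)} = 7$ ($v{\left(x,Y \right)} = 2 - -5 = 2 + 5 = 7$)
$g{\left(l,B \right)} = 1$ ($g{\left(l,B \right)} = 3 - 2 = 1$)
$Q{\left(J \right)} = - \sqrt{-8 + J}$
$\left(Q{\left(g{\left(-2 - -1,-4 \right)} \right)} + v{\left(-12,3 \right)}\right)^{2} = \left(- \sqrt{-8 + 1} + 7\right)^{2} = \left(- \sqrt{-7} + 7\right)^{2} = \left(- i \sqrt{7} + 7\right)^{2} = \left(7 - i \sqrt{7}\right)^{2}$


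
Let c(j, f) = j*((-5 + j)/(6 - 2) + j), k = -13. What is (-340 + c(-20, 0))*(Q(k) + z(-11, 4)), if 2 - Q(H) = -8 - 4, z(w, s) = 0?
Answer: 2590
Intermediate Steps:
Q(H) = 14 (Q(H) = 2 - (-8 - 4) = 2 - 1*(-12) = 2 + 12 = 14)
c(j, f) = j*(-5/4 + 5*j/4) (c(j, f) = j*((-5 + j)/4 + j) = j*((-5 + j)*(¼) + j) = j*((-5/4 + j/4) + j) = j*(-5/4 + 5*j/4))
(-340 + c(-20, 0))*(Q(k) + z(-11, 4)) = (-340 + (5/4)*(-20)*(-1 - 20))*(14 + 0) = (-340 + (5/4)*(-20)*(-21))*14 = (-340 + 525)*14 = 185*14 = 2590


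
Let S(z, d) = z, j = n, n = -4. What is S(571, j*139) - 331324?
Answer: -330753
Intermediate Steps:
j = -4
S(571, j*139) - 331324 = 571 - 331324 = -330753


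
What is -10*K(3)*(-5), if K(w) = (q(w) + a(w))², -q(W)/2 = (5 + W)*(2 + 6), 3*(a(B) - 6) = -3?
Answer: 756450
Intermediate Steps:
a(B) = 5 (a(B) = 6 + (⅓)*(-3) = 6 - 1 = 5)
q(W) = -80 - 16*W (q(W) = -2*(5 + W)*(2 + 6) = -2*(5 + W)*8 = -2*(40 + 8*W) = -80 - 16*W)
K(w) = (-75 - 16*w)² (K(w) = ((-80 - 16*w) + 5)² = (-75 - 16*w)²)
-10*K(3)*(-5) = -10*(75 + 16*3)²*(-5) = -10*(75 + 48)²*(-5) = -10*123²*(-5) = -10*15129*(-5) = -151290*(-5) = 756450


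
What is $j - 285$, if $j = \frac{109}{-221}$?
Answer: $- \frac{63094}{221} \approx -285.49$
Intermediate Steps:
$j = - \frac{109}{221}$ ($j = 109 \left(- \frac{1}{221}\right) = - \frac{109}{221} \approx -0.49321$)
$j - 285 = - \frac{109}{221} - 285 = - \frac{63094}{221}$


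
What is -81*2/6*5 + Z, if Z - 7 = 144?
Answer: 16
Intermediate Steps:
Z = 151 (Z = 7 + 144 = 151)
-81*2/6*5 + Z = -81*2/6*5 + 151 = -81*2*(⅙)*5 + 151 = -27*5 + 151 = -81*5/3 + 151 = -135 + 151 = 16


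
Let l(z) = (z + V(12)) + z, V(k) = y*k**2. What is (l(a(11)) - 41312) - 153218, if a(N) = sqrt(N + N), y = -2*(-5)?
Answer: -193090 + 2*sqrt(22) ≈ -1.9308e+5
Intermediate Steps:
y = 10
V(k) = 10*k**2
a(N) = sqrt(2)*sqrt(N) (a(N) = sqrt(2*N) = sqrt(2)*sqrt(N))
l(z) = 1440 + 2*z (l(z) = (z + 10*12**2) + z = (z + 10*144) + z = (z + 1440) + z = (1440 + z) + z = 1440 + 2*z)
(l(a(11)) - 41312) - 153218 = ((1440 + 2*(sqrt(2)*sqrt(11))) - 41312) - 153218 = ((1440 + 2*sqrt(22)) - 41312) - 153218 = (-39872 + 2*sqrt(22)) - 153218 = -193090 + 2*sqrt(22)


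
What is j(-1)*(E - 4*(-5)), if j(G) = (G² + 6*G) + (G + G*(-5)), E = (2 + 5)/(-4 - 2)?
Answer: -113/6 ≈ -18.833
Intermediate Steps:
E = -7/6 (E = 7/(-6) = 7*(-⅙) = -7/6 ≈ -1.1667)
j(G) = G² + 2*G (j(G) = (G² + 6*G) + (G - 5*G) = (G² + 6*G) - 4*G = G² + 2*G)
j(-1)*(E - 4*(-5)) = (-(2 - 1))*(-7/6 - 4*(-5)) = (-1*1)*(-7/6 + 20) = -1*113/6 = -113/6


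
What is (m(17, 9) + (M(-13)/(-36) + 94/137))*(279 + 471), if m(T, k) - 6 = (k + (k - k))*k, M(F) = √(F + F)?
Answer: 9009750/137 - 125*I*√26/6 ≈ 65765.0 - 106.23*I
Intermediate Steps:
M(F) = √2*√F (M(F) = √(2*F) = √2*√F)
m(T, k) = 6 + k² (m(T, k) = 6 + (k + (k - k))*k = 6 + (k + 0)*k = 6 + k*k = 6 + k²)
(m(17, 9) + (M(-13)/(-36) + 94/137))*(279 + 471) = ((6 + 9²) + ((√2*√(-13))/(-36) + 94/137))*(279 + 471) = ((6 + 81) + ((√2*(I*√13))*(-1/36) + 94*(1/137)))*750 = (87 + ((I*√26)*(-1/36) + 94/137))*750 = (87 + (-I*√26/36 + 94/137))*750 = (87 + (94/137 - I*√26/36))*750 = (12013/137 - I*√26/36)*750 = 9009750/137 - 125*I*√26/6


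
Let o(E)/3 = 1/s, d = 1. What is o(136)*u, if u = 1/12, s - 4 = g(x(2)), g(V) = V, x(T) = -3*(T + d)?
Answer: -1/20 ≈ -0.050000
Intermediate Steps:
x(T) = -3 - 3*T (x(T) = -3*(T + 1) = -3*(1 + T) = -3 - 3*T)
s = -5 (s = 4 + (-3 - 3*2) = 4 + (-3 - 6) = 4 - 9 = -5)
u = 1/12 ≈ 0.083333
o(E) = -⅗ (o(E) = 3/(-5) = 3*(-⅕) = -⅗)
o(136)*u = -⅗*1/12 = -1/20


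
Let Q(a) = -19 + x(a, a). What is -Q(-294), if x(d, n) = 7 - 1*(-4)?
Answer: 8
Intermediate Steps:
x(d, n) = 11 (x(d, n) = 7 + 4 = 11)
Q(a) = -8 (Q(a) = -19 + 11 = -8)
-Q(-294) = -1*(-8) = 8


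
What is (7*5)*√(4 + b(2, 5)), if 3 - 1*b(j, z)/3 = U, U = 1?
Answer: 35*√10 ≈ 110.68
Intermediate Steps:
b(j, z) = 6 (b(j, z) = 9 - 3*1 = 9 - 3 = 6)
(7*5)*√(4 + b(2, 5)) = (7*5)*√(4 + 6) = 35*√10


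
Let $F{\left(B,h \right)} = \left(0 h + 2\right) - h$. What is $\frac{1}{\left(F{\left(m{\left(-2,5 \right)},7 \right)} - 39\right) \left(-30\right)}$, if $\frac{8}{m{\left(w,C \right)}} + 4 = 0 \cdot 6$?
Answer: $\frac{1}{1320} \approx 0.00075758$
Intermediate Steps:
$m{\left(w,C \right)} = -2$ ($m{\left(w,C \right)} = \frac{8}{-4 + 0 \cdot 6} = \frac{8}{-4 + 0} = \frac{8}{-4} = 8 \left(- \frac{1}{4}\right) = -2$)
$F{\left(B,h \right)} = 2 - h$ ($F{\left(B,h \right)} = \left(0 + 2\right) - h = 2 - h$)
$\frac{1}{\left(F{\left(m{\left(-2,5 \right)},7 \right)} - 39\right) \left(-30\right)} = \frac{1}{\left(\left(2 - 7\right) - 39\right) \left(-30\right)} = \frac{1}{\left(-5 - 39\right) \left(-30\right)} = \frac{1}{\left(-44\right) \left(-30\right)} = \frac{1}{1320}$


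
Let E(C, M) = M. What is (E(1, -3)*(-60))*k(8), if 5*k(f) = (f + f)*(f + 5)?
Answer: 7488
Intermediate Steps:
k(f) = 2*f*(5 + f)/5 (k(f) = ((f + f)*(f + 5))/5 = ((2*f)*(5 + f))/5 = (2*f*(5 + f))/5 = 2*f*(5 + f)/5)
(E(1, -3)*(-60))*k(8) = (-3*(-60))*((2/5)*8*(5 + 8)) = 180*((2/5)*8*13) = 180*(208/5) = 7488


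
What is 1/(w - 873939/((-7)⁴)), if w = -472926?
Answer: -2401/1136369265 ≈ -2.1129e-6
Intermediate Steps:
1/(w - 873939/((-7)⁴)) = 1/(-472926 - 873939/((-7)⁴)) = 1/(-472926 - 873939/2401) = 1/(-1136369265/2401) = -2401/1136369265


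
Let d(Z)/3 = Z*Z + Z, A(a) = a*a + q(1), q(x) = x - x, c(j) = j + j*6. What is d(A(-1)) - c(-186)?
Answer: 1308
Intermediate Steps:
c(j) = 7*j (c(j) = j + 6*j = 7*j)
q(x) = 0
A(a) = a² (A(a) = a*a + 0 = a² + 0 = a²)
d(Z) = 3*Z + 3*Z² (d(Z) = 3*(Z*Z + Z) = 3*(Z² + Z) = 3*(Z + Z²) = 3*Z + 3*Z²)
d(A(-1)) - c(-186) = 3*(-1)²*(1 + (-1)²) - 7*(-186) = 3*1*(1 + 1) - 1*(-1302) = 3*1*2 + 1302 = 6 + 1302 = 1308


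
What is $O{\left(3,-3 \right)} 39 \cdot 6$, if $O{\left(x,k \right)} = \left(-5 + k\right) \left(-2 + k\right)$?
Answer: $9360$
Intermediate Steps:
$O{\left(3,-3 \right)} 39 \cdot 6 = \left(10 + \left(-3\right)^{2} - -21\right) 39 \cdot 6 = \left(10 + 9 + 21\right) 234 = 40 \cdot 234 = 9360$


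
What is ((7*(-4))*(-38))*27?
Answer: 28728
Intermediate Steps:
((7*(-4))*(-38))*27 = -28*(-38)*27 = 1064*27 = 28728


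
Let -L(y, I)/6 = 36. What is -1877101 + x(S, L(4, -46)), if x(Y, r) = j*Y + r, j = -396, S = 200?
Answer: -1956517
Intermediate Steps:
L(y, I) = -216 (L(y, I) = -6*36 = -216)
x(Y, r) = r - 396*Y (x(Y, r) = -396*Y + r = r - 396*Y)
-1877101 + x(S, L(4, -46)) = -1877101 + (-216 - 396*200) = -1877101 + (-216 - 79200) = -1877101 - 79416 = -1956517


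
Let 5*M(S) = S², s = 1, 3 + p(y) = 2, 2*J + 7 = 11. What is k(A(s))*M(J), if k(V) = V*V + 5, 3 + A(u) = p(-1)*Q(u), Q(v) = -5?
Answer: 36/5 ≈ 7.2000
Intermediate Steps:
J = 2 (J = -7/2 + (½)*11 = -7/2 + 11/2 = 2)
p(y) = -1 (p(y) = -3 + 2 = -1)
A(u) = 2 (A(u) = -3 - 1*(-5) = -3 + 5 = 2)
M(S) = S²/5
k(V) = 5 + V² (k(V) = V² + 5 = 5 + V²)
k(A(s))*M(J) = (5 + 2²)*((⅕)*2²) = (5 + 4)*((⅕)*4) = 9*(⅘) = 36/5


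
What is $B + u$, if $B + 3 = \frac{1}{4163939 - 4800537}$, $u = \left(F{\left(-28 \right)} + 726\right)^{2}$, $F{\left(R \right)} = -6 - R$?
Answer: $\frac{356177217597}{636598} \approx 5.595 \cdot 10^{5}$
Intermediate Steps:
$u = 559504$ ($u = \left(\left(-6 - -28\right) + 726\right)^{2} = \left(\left(-6 + 28\right) + 726\right)^{2} = \left(22 + 726\right)^{2} = 748^{2} = 559504$)
$B = - \frac{1909795}{636598}$ ($B = -3 + \frac{1}{4163939 - 4800537} = -3 + \frac{1}{-636598} = -3 - \frac{1}{636598} = - \frac{1909795}{636598} \approx -3.0$)
$B + u = - \frac{1909795}{636598} + 559504 = \frac{356177217597}{636598}$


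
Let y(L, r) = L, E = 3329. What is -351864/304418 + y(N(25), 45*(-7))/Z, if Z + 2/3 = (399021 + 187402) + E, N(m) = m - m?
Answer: -175932/152209 ≈ -1.1559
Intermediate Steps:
N(m) = 0
Z = 1769254/3 (Z = -⅔ + ((399021 + 187402) + 3329) = -⅔ + (586423 + 3329) = -⅔ + 589752 = 1769254/3 ≈ 5.8975e+5)
-351864/304418 + y(N(25), 45*(-7))/Z = -351864/304418 + 0/(1769254/3) = -351864*1/304418 + 0*(3/1769254) = -175932/152209 + 0 = -175932/152209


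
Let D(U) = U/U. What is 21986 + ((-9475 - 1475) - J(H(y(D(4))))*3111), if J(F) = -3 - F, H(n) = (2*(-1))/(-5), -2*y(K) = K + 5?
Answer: 108067/5 ≈ 21613.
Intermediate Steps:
D(U) = 1
y(K) = -5/2 - K/2 (y(K) = -(K + 5)/2 = -(5 + K)/2 = -5/2 - K/2)
H(n) = 2/5 (H(n) = -2*(-1/5) = 2/5)
21986 + ((-9475 - 1475) - J(H(y(D(4))))*3111) = 21986 + ((-9475 - 1475) - (-3 - 1*2/5)*3111) = 21986 + (-10950 - (-3 - 2/5)*3111) = 21986 + (-10950 - (-17)*3111/5) = 21986 + (-10950 - 1*(-52887/5)) = 21986 + (-10950 + 52887/5) = 21986 - 1863/5 = 108067/5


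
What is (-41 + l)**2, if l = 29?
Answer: 144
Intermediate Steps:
(-41 + l)**2 = (-41 + 29)**2 = (-12)**2 = 144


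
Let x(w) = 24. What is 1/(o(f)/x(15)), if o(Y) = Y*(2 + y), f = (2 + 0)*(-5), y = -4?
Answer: 6/5 ≈ 1.2000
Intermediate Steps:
f = -10 (f = 2*(-5) = -10)
o(Y) = -2*Y (o(Y) = Y*(2 - 4) = Y*(-2) = -2*Y)
1/(o(f)/x(15)) = 1/(-2*(-10)/24) = 1/(20*(1/24)) = 1/(⅚) = 6/5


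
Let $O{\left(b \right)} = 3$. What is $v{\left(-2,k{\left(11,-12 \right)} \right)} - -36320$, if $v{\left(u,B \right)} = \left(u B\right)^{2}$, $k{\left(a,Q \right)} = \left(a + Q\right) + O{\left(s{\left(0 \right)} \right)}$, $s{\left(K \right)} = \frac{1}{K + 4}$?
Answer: $36336$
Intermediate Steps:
$s{\left(K \right)} = \frac{1}{4 + K}$
$k{\left(a,Q \right)} = 3 + Q + a$ ($k{\left(a,Q \right)} = \left(a + Q\right) + 3 = \left(Q + a\right) + 3 = 3 + Q + a$)
$v{\left(u,B \right)} = B^{2} u^{2}$ ($v{\left(u,B \right)} = \left(B u\right)^{2} = B^{2} u^{2}$)
$v{\left(-2,k{\left(11,-12 \right)} \right)} - -36320 = \left(3 - 12 + 11\right)^{2} \left(-2\right)^{2} - -36320 = 2^{2} \cdot 4 + 36320 = 4 \cdot 4 + 36320 = 16 + 36320 = 36336$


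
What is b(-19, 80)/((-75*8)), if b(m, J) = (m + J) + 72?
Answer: -133/600 ≈ -0.22167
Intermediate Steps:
b(m, J) = 72 + J + m (b(m, J) = (J + m) + 72 = 72 + J + m)
b(-19, 80)/((-75*8)) = (72 + 80 - 19)/((-75*8)) = 133/(-600) = 133*(-1/600) = -133/600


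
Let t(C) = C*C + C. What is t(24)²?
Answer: 360000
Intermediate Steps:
t(C) = C + C² (t(C) = C² + C = C + C²)
t(24)² = (24*(1 + 24))² = (24*25)² = 600² = 360000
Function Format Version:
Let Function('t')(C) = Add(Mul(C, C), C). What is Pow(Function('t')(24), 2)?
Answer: 360000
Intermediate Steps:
Function('t')(C) = Add(C, Pow(C, 2)) (Function('t')(C) = Add(Pow(C, 2), C) = Add(C, Pow(C, 2)))
Pow(Function('t')(24), 2) = Pow(Mul(24, Add(1, 24)), 2) = Pow(Mul(24, 25), 2) = Pow(600, 2) = 360000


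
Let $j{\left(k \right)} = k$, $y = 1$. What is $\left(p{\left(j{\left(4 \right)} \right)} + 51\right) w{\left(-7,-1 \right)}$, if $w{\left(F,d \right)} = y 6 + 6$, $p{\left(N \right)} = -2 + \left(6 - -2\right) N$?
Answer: $972$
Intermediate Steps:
$p{\left(N \right)} = -2 + 8 N$ ($p{\left(N \right)} = -2 + \left(6 + 2\right) N = -2 + 8 N$)
$w{\left(F,d \right)} = 12$ ($w{\left(F,d \right)} = 1 \cdot 6 + 6 = 6 + 6 = 12$)
$\left(p{\left(j{\left(4 \right)} \right)} + 51\right) w{\left(-7,-1 \right)} = \left(\left(-2 + 8 \cdot 4\right) + 51\right) 12 = \left(\left(-2 + 32\right) + 51\right) 12 = \left(30 + 51\right) 12 = 81 \cdot 12 = 972$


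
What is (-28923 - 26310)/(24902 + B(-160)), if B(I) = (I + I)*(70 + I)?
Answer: -55233/53702 ≈ -1.0285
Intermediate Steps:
B(I) = 2*I*(70 + I) (B(I) = (2*I)*(70 + I) = 2*I*(70 + I))
(-28923 - 26310)/(24902 + B(-160)) = (-28923 - 26310)/(24902 + 2*(-160)*(70 - 160)) = -55233/(24902 + 2*(-160)*(-90)) = -55233/(24902 + 28800) = -55233/53702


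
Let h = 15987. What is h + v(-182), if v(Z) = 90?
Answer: 16077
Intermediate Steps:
h + v(-182) = 15987 + 90 = 16077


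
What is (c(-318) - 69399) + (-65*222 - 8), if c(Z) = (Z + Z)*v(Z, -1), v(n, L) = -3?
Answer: -81929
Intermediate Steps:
c(Z) = -6*Z (c(Z) = (Z + Z)*(-3) = (2*Z)*(-3) = -6*Z)
(c(-318) - 69399) + (-65*222 - 8) = (-6*(-318) - 69399) + (-65*222 - 8) = (1908 - 69399) + (-14430 - 8) = -67491 - 14438 = -81929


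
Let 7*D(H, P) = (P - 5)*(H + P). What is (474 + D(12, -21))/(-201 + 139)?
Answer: -1776/217 ≈ -8.1843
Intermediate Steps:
D(H, P) = (-5 + P)*(H + P)/7 (D(H, P) = ((P - 5)*(H + P))/7 = ((-5 + P)*(H + P))/7 = (-5 + P)*(H + P)/7)
(474 + D(12, -21))/(-201 + 139) = (474 + (-5/7*12 - 5/7*(-21) + (⅐)*(-21)² + (⅐)*12*(-21)))/(-201 + 139) = (474 + (-60/7 + 15 + (⅐)*441 - 36))/(-62) = (474 + (-60/7 + 15 + 63 - 36))*(-1/62) = (474 + 234/7)*(-1/62) = (3552/7)*(-1/62) = -1776/217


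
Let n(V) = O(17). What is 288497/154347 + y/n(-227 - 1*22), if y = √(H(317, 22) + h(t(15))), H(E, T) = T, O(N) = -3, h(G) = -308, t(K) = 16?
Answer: 288497/154347 - I*√286/3 ≈ 1.8691 - 5.6372*I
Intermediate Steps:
n(V) = -3
y = I*√286 (y = √(22 - 308) = √(-286) = I*√286 ≈ 16.912*I)
288497/154347 + y/n(-227 - 1*22) = 288497/154347 + (I*√286)/(-3) = 288497*(1/154347) + (I*√286)*(-⅓) = 288497/154347 - I*√286/3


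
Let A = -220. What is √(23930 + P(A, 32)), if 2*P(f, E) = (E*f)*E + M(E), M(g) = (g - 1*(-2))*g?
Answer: I*√88166 ≈ 296.93*I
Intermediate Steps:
M(g) = g*(2 + g) (M(g) = (g + 2)*g = (2 + g)*g = g*(2 + g))
P(f, E) = E*(2 + E)/2 + f*E²/2 (P(f, E) = ((E*f)*E + E*(2 + E))/2 = (f*E² + E*(2 + E))/2 = (E*(2 + E) + f*E²)/2 = E*(2 + E)/2 + f*E²/2)
√(23930 + P(A, 32)) = √(23930 + (½)*32*(2 + 32 + 32*(-220))) = √(23930 + (½)*32*(2 + 32 - 7040)) = √(23930 + (½)*32*(-7006)) = √(23930 - 112096) = √(-88166) = I*√88166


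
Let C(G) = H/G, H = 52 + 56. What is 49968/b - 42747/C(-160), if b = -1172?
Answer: 166885852/2637 ≈ 63286.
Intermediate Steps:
H = 108
C(G) = 108/G
49968/b - 42747/C(-160) = 49968/(-1172) - 42747/(108/(-160)) = 49968*(-1/1172) - 42747/(108*(-1/160)) = -12492/293 - 42747/(-27/40) = -12492/293 - 42747*(-40/27) = -12492/293 + 569960/9 = 166885852/2637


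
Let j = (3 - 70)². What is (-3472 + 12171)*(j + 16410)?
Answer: 181800401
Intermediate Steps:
j = 4489 (j = (-67)² = 4489)
(-3472 + 12171)*(j + 16410) = (-3472 + 12171)*(4489 + 16410) = 8699*20899 = 181800401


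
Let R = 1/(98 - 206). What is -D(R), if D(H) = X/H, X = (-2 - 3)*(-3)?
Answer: 1620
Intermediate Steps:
X = 15 (X = -5*(-3) = 15)
R = -1/108 (R = 1/(-108) = -1/108 ≈ -0.0092593)
D(H) = 15/H
-D(R) = -15/(-1/108) = -15*(-108) = -1*(-1620) = 1620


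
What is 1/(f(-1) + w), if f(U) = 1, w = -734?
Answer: -1/733 ≈ -0.0013643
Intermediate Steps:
1/(f(-1) + w) = 1/(1 - 734) = 1/(-733) = -1/733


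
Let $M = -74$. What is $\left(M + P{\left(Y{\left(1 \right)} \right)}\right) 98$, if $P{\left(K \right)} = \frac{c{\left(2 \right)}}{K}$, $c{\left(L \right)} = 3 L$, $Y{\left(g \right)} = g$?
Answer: $-6664$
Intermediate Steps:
$P{\left(K \right)} = \frac{6}{K}$ ($P{\left(K \right)} = \frac{3 \cdot 2}{K} = \frac{6}{K}$)
$\left(M + P{\left(Y{\left(1 \right)} \right)}\right) 98 = \left(-74 + \frac{6}{1}\right) 98 = \left(-74 + 6 \cdot 1\right) 98 = \left(-74 + 6\right) 98 = \left(-68\right) 98 = -6664$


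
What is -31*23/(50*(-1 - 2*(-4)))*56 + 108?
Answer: -152/25 ≈ -6.0800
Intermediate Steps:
-31*23/(50*(-1 - 2*(-4)))*56 + 108 = -31*23/(50*(-1 + 8))*56 + 108 = -31/(7/(23/50))*56 + 108 = -31/(7*(50/23))*56 + 108 = -31/350/23*56 + 108 = -31*23/350*56 + 108 = -713/350*56 + 108 = -2852/25 + 108 = -152/25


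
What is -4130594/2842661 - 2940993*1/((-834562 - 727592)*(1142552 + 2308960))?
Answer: -224962632306490761/154818590587454672 ≈ -1.4531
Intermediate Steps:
-4130594/2842661 - 2940993*1/((-834562 - 727592)*(1142552 + 2308960)) = -4130594*1/2842661 - 2940993/((-1562154*3451512)) = -4130594/2842661 - 2940993/(-5391793276848) = -4130594/2842661 - 2940993*(-1/5391793276848) = -4130594/2842661 + 29707/54462558352 = -224962632306490761/154818590587454672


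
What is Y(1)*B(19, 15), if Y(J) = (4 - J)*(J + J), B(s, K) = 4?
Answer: 24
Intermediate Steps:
Y(J) = 2*J*(4 - J) (Y(J) = (4 - J)*(2*J) = 2*J*(4 - J))
Y(1)*B(19, 15) = (2*1*(4 - 1*1))*4 = (2*1*(4 - 1))*4 = (2*1*3)*4 = 6*4 = 24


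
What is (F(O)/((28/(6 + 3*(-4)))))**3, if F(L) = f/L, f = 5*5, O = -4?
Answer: 421875/175616 ≈ 2.4023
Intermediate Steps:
f = 25
F(L) = 25/L
(F(O)/((28/(6 + 3*(-4)))))**3 = ((25/(-4))/((28/(6 + 3*(-4)))))**3 = ((25*(-1/4))/((28/(6 - 12))))**3 = (-25/(4*(28/(-6))))**3 = (-25/(4*(28*(-1/6))))**3 = (-25/(4*(-14/3)))**3 = (-25/4*(-3/14))**3 = (75/56)**3 = 421875/175616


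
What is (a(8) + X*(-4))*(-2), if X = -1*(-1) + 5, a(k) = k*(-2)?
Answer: 80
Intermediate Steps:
a(k) = -2*k
X = 6 (X = 1 + 5 = 6)
(a(8) + X*(-4))*(-2) = (-2*8 + 6*(-4))*(-2) = (-16 - 24)*(-2) = -40*(-2) = 80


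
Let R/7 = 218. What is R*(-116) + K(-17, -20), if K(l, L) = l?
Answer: -177033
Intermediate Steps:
R = 1526 (R = 7*218 = 1526)
R*(-116) + K(-17, -20) = 1526*(-116) - 17 = -177016 - 17 = -177033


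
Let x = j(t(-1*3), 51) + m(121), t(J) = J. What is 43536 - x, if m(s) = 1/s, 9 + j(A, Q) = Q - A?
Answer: 5262410/121 ≈ 43491.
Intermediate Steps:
j(A, Q) = -9 + Q - A (j(A, Q) = -9 + (Q - A) = -9 + Q - A)
x = 5446/121 (x = (-9 + 51 - (-1)*3) + 1/121 = (-9 + 51 - 1*(-3)) + 1/121 = (-9 + 51 + 3) + 1/121 = 45 + 1/121 = 5446/121 ≈ 45.008)
43536 - x = 43536 - 1*5446/121 = 43536 - 5446/121 = 5262410/121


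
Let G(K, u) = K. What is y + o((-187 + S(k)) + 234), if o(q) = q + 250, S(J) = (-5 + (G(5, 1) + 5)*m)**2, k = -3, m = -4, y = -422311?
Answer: -419989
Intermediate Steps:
S(J) = 2025 (S(J) = (-5 + (5 + 5)*(-4))**2 = (-5 + 10*(-4))**2 = (-5 - 40)**2 = (-45)**2 = 2025)
o(q) = 250 + q
y + o((-187 + S(k)) + 234) = -422311 + (250 + ((-187 + 2025) + 234)) = -422311 + (250 + (1838 + 234)) = -422311 + (250 + 2072) = -422311 + 2322 = -419989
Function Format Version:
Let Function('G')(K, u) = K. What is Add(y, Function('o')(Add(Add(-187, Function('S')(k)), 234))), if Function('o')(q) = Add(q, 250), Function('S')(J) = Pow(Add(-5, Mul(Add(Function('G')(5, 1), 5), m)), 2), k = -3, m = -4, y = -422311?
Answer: -419989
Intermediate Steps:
Function('S')(J) = 2025 (Function('S')(J) = Pow(Add(-5, Mul(Add(5, 5), -4)), 2) = Pow(Add(-5, Mul(10, -4)), 2) = Pow(Add(-5, -40), 2) = Pow(-45, 2) = 2025)
Function('o')(q) = Add(250, q)
Add(y, Function('o')(Add(Add(-187, Function('S')(k)), 234))) = Add(-422311, Add(250, Add(Add(-187, 2025), 234))) = Add(-422311, Add(250, Add(1838, 234))) = Add(-422311, Add(250, 2072)) = Add(-422311, 2322) = -419989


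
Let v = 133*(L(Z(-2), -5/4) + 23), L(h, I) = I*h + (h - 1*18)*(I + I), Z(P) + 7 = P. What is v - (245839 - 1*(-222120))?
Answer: -1817705/4 ≈ -4.5443e+5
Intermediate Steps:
Z(P) = -7 + P
L(h, I) = I*h + 2*I*(-18 + h) (L(h, I) = I*h + (h - 18)*(2*I) = I*h + (-18 + h)*(2*I) = I*h + 2*I*(-18 + h))
v = 54131/4 (v = 133*(3*(-5/4)*(-12 + (-7 - 2)) + 23) = 133*(3*(-5*1/4)*(-12 - 9) + 23) = 133*(3*(-5/4)*(-21) + 23) = 133*(315/4 + 23) = 133*(407/4) = 54131/4 ≈ 13533.)
v - (245839 - 1*(-222120)) = 54131/4 - (245839 - 1*(-222120)) = 54131/4 - (245839 + 222120) = 54131/4 - 1*467959 = 54131/4 - 467959 = -1817705/4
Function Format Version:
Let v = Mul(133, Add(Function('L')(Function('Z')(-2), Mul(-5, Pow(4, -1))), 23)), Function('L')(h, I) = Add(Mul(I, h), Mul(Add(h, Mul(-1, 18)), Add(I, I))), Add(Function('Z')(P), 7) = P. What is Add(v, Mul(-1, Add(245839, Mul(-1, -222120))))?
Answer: Rational(-1817705, 4) ≈ -4.5443e+5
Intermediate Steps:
Function('Z')(P) = Add(-7, P)
Function('L')(h, I) = Add(Mul(I, h), Mul(2, I, Add(-18, h))) (Function('L')(h, I) = Add(Mul(I, h), Mul(Add(h, -18), Mul(2, I))) = Add(Mul(I, h), Mul(Add(-18, h), Mul(2, I))) = Add(Mul(I, h), Mul(2, I, Add(-18, h))))
v = Rational(54131, 4) (v = Mul(133, Add(Mul(3, Mul(-5, Pow(4, -1)), Add(-12, Add(-7, -2))), 23)) = Mul(133, Add(Mul(3, Mul(-5, Rational(1, 4)), Add(-12, -9)), 23)) = Mul(133, Add(Mul(3, Rational(-5, 4), -21), 23)) = Mul(133, Add(Rational(315, 4), 23)) = Mul(133, Rational(407, 4)) = Rational(54131, 4) ≈ 13533.)
Add(v, Mul(-1, Add(245839, Mul(-1, -222120)))) = Add(Rational(54131, 4), Mul(-1, Add(245839, Mul(-1, -222120)))) = Add(Rational(54131, 4), Mul(-1, Add(245839, 222120))) = Add(Rational(54131, 4), Mul(-1, 467959)) = Add(Rational(54131, 4), -467959) = Rational(-1817705, 4)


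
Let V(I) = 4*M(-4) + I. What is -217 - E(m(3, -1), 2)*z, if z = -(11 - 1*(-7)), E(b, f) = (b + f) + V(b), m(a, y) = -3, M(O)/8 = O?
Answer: -2593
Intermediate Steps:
M(O) = 8*O
V(I) = -128 + I (V(I) = 4*(8*(-4)) + I = 4*(-32) + I = -128 + I)
E(b, f) = -128 + f + 2*b (E(b, f) = (b + f) + (-128 + b) = -128 + f + 2*b)
z = -18 (z = -(11 + 7) = -1*18 = -18)
-217 - E(m(3, -1), 2)*z = -217 - (-128 + 2 + 2*(-3))*(-18) = -217 - (-128 + 2 - 6)*(-18) = -217 - (-132)*(-18) = -217 - 1*2376 = -217 - 2376 = -2593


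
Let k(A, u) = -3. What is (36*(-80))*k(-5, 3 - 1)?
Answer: 8640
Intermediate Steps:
(36*(-80))*k(-5, 3 - 1) = (36*(-80))*(-3) = -2880*(-3) = 8640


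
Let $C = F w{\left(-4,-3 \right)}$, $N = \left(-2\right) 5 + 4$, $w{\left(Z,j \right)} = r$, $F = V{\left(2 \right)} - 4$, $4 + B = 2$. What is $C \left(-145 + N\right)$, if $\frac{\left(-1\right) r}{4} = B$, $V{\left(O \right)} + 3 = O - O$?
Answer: $8456$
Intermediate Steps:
$B = -2$ ($B = -4 + 2 = -2$)
$V{\left(O \right)} = -3$ ($V{\left(O \right)} = -3 + \left(O - O\right) = -3 + 0 = -3$)
$F = -7$ ($F = -3 - 4 = -7$)
$r = 8$ ($r = \left(-4\right) \left(-2\right) = 8$)
$w{\left(Z,j \right)} = 8$
$N = -6$ ($N = -10 + 4 = -6$)
$C = -56$ ($C = \left(-7\right) 8 = -56$)
$C \left(-145 + N\right) = - 56 \left(-145 - 6\right) = \left(-56\right) \left(-151\right) = 8456$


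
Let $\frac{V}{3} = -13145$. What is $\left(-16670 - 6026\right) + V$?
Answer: $-62131$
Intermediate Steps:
$V = -39435$ ($V = 3 \left(-13145\right) = -39435$)
$\left(-16670 - 6026\right) + V = \left(-16670 - 6026\right) - 39435 = -22696 - 39435 = -62131$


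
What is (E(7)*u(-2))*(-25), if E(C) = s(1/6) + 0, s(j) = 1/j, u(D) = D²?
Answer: -600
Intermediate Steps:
E(C) = 6 (E(C) = 1/(1/6) + 0 = 1/(⅙) + 0 = 6 + 0 = 6)
(E(7)*u(-2))*(-25) = (6*(-2)²)*(-25) = (6*4)*(-25) = 24*(-25) = -600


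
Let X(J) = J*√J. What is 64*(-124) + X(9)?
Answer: -7909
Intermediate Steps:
X(J) = J^(3/2)
64*(-124) + X(9) = 64*(-124) + 9^(3/2) = -7936 + 27 = -7909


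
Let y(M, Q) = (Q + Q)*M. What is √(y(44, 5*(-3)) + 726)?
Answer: 3*I*√66 ≈ 24.372*I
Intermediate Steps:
y(M, Q) = 2*M*Q (y(M, Q) = (2*Q)*M = 2*M*Q)
√(y(44, 5*(-3)) + 726) = √(2*44*(5*(-3)) + 726) = √(2*44*(-15) + 726) = √(-1320 + 726) = √(-594) = 3*I*√66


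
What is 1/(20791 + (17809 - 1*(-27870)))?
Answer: 1/66470 ≈ 1.5044e-5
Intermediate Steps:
1/(20791 + (17809 - 1*(-27870))) = 1/(20791 + (17809 + 27870)) = 1/(20791 + 45679) = 1/66470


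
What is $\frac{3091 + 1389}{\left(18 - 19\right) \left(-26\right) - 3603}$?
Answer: $- \frac{640}{511} \approx -1.2524$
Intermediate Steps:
$\frac{3091 + 1389}{\left(18 - 19\right) \left(-26\right) - 3603} = \frac{4480}{\left(-1\right) \left(-26\right) - 3603} = \frac{4480}{26 - 3603} = \frac{4480}{-3577} = 4480 \left(- \frac{1}{3577}\right) = - \frac{640}{511}$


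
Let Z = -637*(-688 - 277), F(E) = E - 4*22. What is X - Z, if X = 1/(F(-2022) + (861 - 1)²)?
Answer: -453338790449/737490 ≈ -6.1471e+5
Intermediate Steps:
F(E) = -88 + E (F(E) = E - 88 = -88 + E)
Z = 614705 (Z = -637*(-965) = 614705)
X = 1/737490 (X = 1/((-88 - 2022) + (861 - 1)²) = 1/(-2110 + 860²) = 1/(-2110 + 739600) = 1/737490 ≈ 1.3560e-6)
X - Z = 1/737490 - 1*614705 = 1/737490 - 614705 = -453338790449/737490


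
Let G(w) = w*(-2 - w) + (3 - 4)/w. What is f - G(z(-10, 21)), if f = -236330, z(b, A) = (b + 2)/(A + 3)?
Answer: -2127002/9 ≈ -2.3633e+5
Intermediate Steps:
z(b, A) = (2 + b)/(3 + A)
G(w) = -1/w + w*(-2 - w) (G(w) = w*(-2 - w) - 1/w = -1/w + w*(-2 - w))
f - G(z(-10, 21)) = -236330 - (-1 + ((2 - 10)/(3 + 21))²*(-2 - (2 - 10)/(3 + 21)))/((2 - 10)/(3 + 21)) = -236330 - (-1 + (-8/24)²*(-2 - (-8)/24))/(-8/24) = -236330 - (-1 + ((1/24)*(-8))²*(-2 - (-8)/24))/((1/24)*(-8)) = -236330 - (-1 + (-⅓)²*(-2 - 1*(-⅓)))/(-⅓) = -236330 - (-3)*(-1 + (-2 + ⅓)/9) = -236330 - (-3)*(-1 + (⅑)*(-5/3)) = -236330 - (-3)*(-1 - 5/27) = -236330 - (-3)*(-32)/27 = -236330 - 1*32/9 = -236330 - 32/9 = -2127002/9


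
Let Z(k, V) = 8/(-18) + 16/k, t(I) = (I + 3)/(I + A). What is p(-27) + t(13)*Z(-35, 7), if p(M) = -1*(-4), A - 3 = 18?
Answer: 19148/5355 ≈ 3.5757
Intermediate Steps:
A = 21 (A = 3 + 18 = 21)
t(I) = (3 + I)/(21 + I) (t(I) = (I + 3)/(I + 21) = (3 + I)/(21 + I))
Z(k, V) = -4/9 + 16/k (Z(k, V) = 8*(-1/18) + 16/k = -4/9 + 16/k)
p(M) = 4
p(-27) + t(13)*Z(-35, 7) = 4 + ((3 + 13)/(21 + 13))*(-4/9 + 16/(-35)) = 4 + (16/34)*(-4/9 + 16*(-1/35)) = 4 + ((1/34)*16)*(-4/9 - 16/35) = 4 + (8/17)*(-284/315) = 4 - 2272/5355 = 19148/5355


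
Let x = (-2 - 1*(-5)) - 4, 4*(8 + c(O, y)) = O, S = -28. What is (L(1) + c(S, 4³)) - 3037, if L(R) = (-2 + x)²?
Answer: -3043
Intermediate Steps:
c(O, y) = -8 + O/4
x = -1 (x = (-2 + 5) - 4 = 3 - 4 = -1)
L(R) = 9 (L(R) = (-2 - 1)² = (-3)² = 9)
(L(1) + c(S, 4³)) - 3037 = (9 + (-8 + (¼)*(-28))) - 3037 = (9 + (-8 - 7)) - 3037 = (9 - 15) - 3037 = -6 - 3037 = -3043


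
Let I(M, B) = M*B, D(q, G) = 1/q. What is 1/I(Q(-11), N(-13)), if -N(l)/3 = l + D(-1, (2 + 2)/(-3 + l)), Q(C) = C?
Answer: -1/462 ≈ -0.0021645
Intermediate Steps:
N(l) = 3 - 3*l (N(l) = -3*(l + 1/(-1)) = -3*(l - 1) = -3*(-1 + l) = 3 - 3*l)
I(M, B) = B*M
1/I(Q(-11), N(-13)) = 1/((3 - 3*(-13))*(-11)) = 1/((3 + 39)*(-11)) = 1/(42*(-11)) = 1/(-462) = -1/462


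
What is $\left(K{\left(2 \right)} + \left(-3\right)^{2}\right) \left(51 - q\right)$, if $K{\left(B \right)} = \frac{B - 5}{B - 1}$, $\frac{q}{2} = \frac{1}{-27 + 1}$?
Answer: $\frac{3984}{13} \approx 306.46$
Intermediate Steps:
$q = - \frac{1}{13}$ ($q = \frac{2}{-27 + 1} = \frac{2}{-26} = 2 \left(- \frac{1}{26}\right) = - \frac{1}{13} \approx -0.076923$)
$K{\left(B \right)} = \frac{-5 + B}{-1 + B}$
$\left(K{\left(2 \right)} + \left(-3\right)^{2}\right) \left(51 - q\right) = \left(\frac{-5 + 2}{-1 + 2} + \left(-3\right)^{2}\right) \left(51 - - \frac{1}{13}\right) = \left(1^{-1} \left(-3\right) + 9\right) \left(51 + \frac{1}{13}\right) = \left(1 \left(-3\right) + 9\right) \frac{664}{13} = \left(-3 + 9\right) \frac{664}{13} = 6 \cdot \frac{664}{13} = \frac{3984}{13}$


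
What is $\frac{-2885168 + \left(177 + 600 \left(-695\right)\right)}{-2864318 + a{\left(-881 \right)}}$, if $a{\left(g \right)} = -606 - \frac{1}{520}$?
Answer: $\frac{156094120}{135432771} \approx 1.1526$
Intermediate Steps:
$a{\left(g \right)} = - \frac{315121}{520}$ ($a{\left(g \right)} = -606 - \frac{1}{520} = - \frac{315121}{520}$)
$\frac{-2885168 + \left(177 + 600 \left(-695\right)\right)}{-2864318 + a{\left(-881 \right)}} = \frac{-2885168 + \left(177 + 600 \left(-695\right)\right)}{-2864318 - \frac{315121}{520}} = \frac{-2885168 + \left(177 - 417000\right)}{- \frac{1489760481}{520}} = \left(-2885168 - 416823\right) \left(- \frac{520}{1489760481}\right) = \left(-3301991\right) \left(- \frac{520}{1489760481}\right) = \frac{156094120}{135432771}$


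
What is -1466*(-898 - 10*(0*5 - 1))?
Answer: 1301808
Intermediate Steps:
-1466*(-898 - 10*(0*5 - 1)) = -1466*(-898 - 10*(0 - 1)) = -1466*(-898 - 10*(-1)) = -1466*(-898 + 10) = -1466*(-888) = 1301808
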